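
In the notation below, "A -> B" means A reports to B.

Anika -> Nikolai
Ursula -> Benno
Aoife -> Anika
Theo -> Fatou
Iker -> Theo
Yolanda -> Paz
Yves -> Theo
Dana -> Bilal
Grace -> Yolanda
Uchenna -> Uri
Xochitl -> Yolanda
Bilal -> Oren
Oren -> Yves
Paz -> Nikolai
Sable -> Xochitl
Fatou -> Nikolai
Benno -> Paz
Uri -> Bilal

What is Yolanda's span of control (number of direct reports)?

Yolanda directly manages Grace, Xochitl. That is 2 direct reports.

2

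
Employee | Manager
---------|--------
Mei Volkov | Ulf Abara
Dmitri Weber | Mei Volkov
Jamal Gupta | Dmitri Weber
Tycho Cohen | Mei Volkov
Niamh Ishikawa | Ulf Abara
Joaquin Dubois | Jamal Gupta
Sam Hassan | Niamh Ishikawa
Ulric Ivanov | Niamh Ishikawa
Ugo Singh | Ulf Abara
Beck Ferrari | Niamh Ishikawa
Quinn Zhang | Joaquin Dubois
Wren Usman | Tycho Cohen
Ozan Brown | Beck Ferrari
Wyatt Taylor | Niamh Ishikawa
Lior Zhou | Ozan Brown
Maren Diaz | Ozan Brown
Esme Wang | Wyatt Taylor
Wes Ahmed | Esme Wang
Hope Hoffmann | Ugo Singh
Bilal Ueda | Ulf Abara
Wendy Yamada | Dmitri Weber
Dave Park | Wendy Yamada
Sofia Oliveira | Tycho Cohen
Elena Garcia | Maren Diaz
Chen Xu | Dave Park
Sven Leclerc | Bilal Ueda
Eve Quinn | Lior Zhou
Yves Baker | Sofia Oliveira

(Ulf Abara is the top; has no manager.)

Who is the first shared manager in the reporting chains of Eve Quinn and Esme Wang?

Eve Quinn's chain of managers is Lior Zhou, Ozan Brown, Beck Ferrari, Niamh Ishikawa, Ulf Abara. Esme Wang's chain of managers is Wyatt Taylor, Niamh Ishikawa, Ulf Abara. The first manager that appears in both chains is Niamh Ishikawa.

Niamh Ishikawa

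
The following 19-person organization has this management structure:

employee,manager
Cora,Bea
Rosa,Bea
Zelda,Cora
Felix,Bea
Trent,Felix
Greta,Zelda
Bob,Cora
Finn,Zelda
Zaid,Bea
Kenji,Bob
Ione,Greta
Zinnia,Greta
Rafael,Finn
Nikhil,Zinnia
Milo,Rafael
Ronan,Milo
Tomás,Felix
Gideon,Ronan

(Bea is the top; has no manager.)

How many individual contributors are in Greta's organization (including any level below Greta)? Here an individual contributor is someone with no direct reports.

2

The people in Greta's organization with no one reporting to them are Nikhil, Ione. That is 2.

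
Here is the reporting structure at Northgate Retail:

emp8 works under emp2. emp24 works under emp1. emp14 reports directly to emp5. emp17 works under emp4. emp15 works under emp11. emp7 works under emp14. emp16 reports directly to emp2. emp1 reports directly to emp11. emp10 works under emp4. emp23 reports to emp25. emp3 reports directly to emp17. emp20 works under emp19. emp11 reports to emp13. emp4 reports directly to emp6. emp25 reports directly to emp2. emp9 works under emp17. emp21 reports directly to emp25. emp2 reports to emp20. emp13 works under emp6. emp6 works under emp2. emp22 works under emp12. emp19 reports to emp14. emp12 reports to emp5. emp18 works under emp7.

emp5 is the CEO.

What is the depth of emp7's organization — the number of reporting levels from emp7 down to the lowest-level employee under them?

The longest chain under emp7 runs emp7 → emp18, which is 1 level below emp7.

1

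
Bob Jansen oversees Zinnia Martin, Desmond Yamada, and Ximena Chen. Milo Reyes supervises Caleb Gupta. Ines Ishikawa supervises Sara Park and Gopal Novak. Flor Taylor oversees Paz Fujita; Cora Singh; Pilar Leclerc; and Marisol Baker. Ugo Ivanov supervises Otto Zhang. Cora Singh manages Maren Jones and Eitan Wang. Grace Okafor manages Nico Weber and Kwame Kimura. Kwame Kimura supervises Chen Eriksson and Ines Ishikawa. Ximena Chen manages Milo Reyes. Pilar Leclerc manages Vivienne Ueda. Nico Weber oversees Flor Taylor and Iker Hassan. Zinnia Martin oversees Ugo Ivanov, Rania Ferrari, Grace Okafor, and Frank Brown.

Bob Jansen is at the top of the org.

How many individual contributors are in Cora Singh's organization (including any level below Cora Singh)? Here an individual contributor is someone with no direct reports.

The people in Cora Singh's organization with no one reporting to them are Eitan Wang, Maren Jones. That is 2.

2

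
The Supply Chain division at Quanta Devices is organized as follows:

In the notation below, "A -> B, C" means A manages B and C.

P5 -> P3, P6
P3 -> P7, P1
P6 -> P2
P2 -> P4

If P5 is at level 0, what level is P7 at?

2

Chain from P7 up to P5: P7 → P3 → P5. That is 2 steps up, so P7 is 2 levels below P5.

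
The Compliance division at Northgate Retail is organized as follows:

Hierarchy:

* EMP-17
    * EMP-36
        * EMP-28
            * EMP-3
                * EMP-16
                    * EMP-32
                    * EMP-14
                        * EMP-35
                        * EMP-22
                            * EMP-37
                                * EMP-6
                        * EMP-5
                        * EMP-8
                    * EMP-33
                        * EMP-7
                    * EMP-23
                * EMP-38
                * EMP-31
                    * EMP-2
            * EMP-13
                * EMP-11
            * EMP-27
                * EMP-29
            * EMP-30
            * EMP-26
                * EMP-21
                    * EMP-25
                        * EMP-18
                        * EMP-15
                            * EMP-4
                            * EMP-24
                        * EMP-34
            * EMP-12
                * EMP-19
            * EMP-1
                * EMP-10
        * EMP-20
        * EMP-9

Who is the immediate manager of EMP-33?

EMP-16

EMP-33 reports directly to EMP-16.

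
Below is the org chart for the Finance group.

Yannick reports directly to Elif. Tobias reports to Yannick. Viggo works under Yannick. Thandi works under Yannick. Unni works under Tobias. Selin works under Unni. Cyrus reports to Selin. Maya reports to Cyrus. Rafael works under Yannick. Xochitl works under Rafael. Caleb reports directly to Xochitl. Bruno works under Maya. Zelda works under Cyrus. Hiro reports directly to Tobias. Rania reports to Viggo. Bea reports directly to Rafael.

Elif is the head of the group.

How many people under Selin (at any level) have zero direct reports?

The people in Selin's organization with no one reporting to them are Zelda, Bruno. That is 2.

2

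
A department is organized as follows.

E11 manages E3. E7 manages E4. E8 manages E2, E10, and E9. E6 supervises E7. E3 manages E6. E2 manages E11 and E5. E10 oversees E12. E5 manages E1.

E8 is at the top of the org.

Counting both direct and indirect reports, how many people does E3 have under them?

3

E3 directly manages E6. Under E6: E7, E4 (2). That's 3 in total.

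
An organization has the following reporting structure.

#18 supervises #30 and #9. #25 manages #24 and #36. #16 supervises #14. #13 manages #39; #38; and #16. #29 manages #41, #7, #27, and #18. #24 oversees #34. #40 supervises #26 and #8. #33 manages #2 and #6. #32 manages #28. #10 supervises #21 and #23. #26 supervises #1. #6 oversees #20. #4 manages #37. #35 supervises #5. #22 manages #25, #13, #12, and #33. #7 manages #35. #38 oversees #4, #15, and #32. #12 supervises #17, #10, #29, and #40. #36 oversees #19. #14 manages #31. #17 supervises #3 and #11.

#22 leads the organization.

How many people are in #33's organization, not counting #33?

#33 directly manages #2, #6. #2 has no reports. Under #6: #20 (1). So #33's organization is 2 direct reports plus everyone under them: 1 + 2 = 3.

3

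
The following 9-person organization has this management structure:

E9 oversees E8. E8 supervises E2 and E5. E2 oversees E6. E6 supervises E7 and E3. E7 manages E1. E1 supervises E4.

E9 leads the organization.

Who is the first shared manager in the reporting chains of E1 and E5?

E1's chain of managers is E7, E6, E2, E8, E9. E5's chain of managers is E8, E9. The first manager that appears in both chains is E8.

E8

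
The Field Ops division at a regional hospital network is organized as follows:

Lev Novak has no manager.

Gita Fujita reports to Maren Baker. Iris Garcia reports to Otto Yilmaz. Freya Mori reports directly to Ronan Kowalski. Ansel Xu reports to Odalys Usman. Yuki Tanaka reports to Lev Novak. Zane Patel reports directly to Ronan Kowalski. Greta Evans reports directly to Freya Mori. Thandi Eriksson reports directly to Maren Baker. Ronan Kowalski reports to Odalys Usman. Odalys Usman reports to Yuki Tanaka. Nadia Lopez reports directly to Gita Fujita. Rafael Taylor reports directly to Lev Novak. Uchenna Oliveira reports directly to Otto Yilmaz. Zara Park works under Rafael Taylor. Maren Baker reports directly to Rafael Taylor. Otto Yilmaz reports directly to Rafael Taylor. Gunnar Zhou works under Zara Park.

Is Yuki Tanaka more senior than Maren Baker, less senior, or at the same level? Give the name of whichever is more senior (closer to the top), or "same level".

Yuki Tanaka is 1 level below Lev Novak; Maren Baker is 2. Yuki Tanaka is higher.

Yuki Tanaka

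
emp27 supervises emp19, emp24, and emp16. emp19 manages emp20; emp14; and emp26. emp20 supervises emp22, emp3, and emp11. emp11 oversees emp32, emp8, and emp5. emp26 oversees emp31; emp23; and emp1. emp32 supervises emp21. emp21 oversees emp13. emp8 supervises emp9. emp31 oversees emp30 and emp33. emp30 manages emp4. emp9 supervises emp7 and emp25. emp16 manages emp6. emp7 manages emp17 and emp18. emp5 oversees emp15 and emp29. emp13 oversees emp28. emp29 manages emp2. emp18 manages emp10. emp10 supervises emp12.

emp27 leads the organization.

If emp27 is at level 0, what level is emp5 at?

Chain from emp5 up to emp27: emp5 → emp11 → emp20 → emp19 → emp27. That is 4 steps up, so emp5 is 4 levels below emp27.

4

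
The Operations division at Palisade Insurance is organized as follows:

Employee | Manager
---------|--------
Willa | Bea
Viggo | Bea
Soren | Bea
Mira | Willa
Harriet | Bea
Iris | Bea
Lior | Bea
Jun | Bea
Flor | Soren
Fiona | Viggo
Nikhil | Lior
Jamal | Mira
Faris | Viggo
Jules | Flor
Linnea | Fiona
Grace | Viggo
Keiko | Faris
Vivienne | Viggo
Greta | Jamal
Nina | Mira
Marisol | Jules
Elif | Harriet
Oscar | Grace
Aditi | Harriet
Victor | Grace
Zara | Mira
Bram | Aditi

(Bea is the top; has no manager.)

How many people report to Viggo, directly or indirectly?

8

Viggo directly manages Fiona, Faris, Grace, Vivienne. Under Fiona: Linnea (1). Under Faris: Keiko (1). Under Grace: Victor, Oscar (2). Vivienne has no reports. So Viggo's organization is 4 direct reports plus everyone under them: 2 + 2 + 3 + 1 = 8.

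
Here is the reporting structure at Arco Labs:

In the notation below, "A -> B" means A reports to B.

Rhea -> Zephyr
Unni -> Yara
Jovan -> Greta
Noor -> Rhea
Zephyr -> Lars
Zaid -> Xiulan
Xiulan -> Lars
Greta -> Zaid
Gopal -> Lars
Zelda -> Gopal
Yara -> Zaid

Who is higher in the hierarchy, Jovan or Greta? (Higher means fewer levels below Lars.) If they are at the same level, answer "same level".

Jovan is 4 levels below Lars; Greta is 3. Greta is higher.

Greta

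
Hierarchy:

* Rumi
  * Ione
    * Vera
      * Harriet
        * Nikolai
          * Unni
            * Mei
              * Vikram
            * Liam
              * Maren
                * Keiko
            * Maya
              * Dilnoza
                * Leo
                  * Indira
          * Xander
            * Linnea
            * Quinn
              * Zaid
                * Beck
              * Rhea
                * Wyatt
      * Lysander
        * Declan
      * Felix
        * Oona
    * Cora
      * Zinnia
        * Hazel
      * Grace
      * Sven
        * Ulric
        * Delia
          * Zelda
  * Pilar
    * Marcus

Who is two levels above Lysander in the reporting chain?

Lysander reports to Vera, and Vera reports to Ione. So Lysander's skip-level manager is Ione.

Ione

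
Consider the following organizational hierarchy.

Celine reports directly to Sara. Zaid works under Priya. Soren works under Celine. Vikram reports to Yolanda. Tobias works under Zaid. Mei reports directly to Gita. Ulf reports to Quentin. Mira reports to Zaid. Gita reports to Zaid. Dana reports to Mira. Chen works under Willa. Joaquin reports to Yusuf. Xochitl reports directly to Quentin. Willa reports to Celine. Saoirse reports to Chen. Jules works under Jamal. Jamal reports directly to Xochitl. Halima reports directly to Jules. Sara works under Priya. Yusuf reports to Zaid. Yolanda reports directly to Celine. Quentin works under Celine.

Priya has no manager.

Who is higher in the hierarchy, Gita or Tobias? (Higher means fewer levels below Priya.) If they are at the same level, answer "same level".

same level

Both Gita and Tobias are 2 levels below Priya.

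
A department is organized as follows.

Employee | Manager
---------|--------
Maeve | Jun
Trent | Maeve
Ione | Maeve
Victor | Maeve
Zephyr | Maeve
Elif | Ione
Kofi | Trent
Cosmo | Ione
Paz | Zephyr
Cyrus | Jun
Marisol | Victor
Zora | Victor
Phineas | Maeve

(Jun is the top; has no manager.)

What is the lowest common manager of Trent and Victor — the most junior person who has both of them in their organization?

Maeve

Trent's chain of managers is Maeve, Jun. Victor's chain of managers is Maeve, Jun. The first manager that appears in both chains is Maeve.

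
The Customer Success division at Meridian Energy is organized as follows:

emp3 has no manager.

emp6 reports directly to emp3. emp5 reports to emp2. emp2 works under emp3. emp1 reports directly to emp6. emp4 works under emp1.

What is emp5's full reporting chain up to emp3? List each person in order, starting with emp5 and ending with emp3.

emp5 reports to emp2. emp2 reports to emp3. emp3 is at the top.

emp5 -> emp2 -> emp3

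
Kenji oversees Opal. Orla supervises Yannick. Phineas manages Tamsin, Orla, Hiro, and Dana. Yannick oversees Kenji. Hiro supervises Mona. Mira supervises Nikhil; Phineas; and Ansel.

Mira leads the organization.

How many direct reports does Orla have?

Orla directly manages Yannick. That is 1 direct report.

1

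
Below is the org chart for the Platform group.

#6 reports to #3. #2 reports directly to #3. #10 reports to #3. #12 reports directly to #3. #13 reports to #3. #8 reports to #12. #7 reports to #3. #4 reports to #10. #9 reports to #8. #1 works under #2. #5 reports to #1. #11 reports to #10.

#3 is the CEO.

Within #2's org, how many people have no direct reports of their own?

1

The only person in #2's organization with no one reporting to them is #5. That is 1.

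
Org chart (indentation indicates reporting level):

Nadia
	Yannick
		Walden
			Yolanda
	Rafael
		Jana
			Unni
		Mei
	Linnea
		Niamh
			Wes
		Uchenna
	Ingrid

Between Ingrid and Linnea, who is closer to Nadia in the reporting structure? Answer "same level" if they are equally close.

same level

Both Ingrid and Linnea are 1 level below Nadia.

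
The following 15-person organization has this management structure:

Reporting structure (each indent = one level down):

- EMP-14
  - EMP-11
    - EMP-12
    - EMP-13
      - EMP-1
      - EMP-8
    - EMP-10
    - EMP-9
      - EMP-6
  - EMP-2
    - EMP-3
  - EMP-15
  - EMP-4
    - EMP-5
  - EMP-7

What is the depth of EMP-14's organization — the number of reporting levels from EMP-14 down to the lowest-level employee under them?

3

The longest chain under EMP-14 runs EMP-14 → EMP-11 → EMP-9 → EMP-6, which is 3 levels below EMP-14.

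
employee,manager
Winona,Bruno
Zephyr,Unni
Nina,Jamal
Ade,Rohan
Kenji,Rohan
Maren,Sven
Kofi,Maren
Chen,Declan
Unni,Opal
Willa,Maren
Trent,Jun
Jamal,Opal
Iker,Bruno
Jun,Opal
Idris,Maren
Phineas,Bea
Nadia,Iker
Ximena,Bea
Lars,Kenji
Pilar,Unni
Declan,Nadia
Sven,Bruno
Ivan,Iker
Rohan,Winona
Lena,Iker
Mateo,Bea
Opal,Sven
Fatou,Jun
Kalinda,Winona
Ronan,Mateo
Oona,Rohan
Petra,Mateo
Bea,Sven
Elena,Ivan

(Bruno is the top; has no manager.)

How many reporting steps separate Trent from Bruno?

Chain from Trent up to Bruno: Trent → Jun → Opal → Sven → Bruno. That is 4 steps up, so Trent is 4 levels below Bruno.

4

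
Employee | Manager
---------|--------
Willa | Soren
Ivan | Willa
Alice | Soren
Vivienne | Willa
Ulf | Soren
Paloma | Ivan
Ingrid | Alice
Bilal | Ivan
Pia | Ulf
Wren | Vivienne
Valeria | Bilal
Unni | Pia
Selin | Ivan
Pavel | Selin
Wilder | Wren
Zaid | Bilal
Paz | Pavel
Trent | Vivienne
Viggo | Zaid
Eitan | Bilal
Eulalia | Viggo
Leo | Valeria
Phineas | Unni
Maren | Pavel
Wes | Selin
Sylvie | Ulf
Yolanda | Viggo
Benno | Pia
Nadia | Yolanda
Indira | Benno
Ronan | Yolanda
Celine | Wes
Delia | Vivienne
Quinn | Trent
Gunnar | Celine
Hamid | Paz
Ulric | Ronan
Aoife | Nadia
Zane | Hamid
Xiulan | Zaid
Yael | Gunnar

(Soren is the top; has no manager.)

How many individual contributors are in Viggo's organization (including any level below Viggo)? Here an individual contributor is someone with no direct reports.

The people in Viggo's organization with no one reporting to them are Ulric, Aoife, Eulalia. That is 3.

3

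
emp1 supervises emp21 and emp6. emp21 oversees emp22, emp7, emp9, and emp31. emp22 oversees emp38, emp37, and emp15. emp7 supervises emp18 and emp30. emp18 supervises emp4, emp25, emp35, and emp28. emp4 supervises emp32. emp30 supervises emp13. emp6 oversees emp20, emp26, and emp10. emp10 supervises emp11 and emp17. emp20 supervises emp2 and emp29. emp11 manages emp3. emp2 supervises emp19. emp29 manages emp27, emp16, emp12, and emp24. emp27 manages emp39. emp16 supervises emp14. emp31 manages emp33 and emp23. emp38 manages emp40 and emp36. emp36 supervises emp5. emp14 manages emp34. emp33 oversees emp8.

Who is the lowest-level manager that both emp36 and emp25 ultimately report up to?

emp36's chain of managers is emp38, emp22, emp21, emp1. emp25's chain of managers is emp18, emp7, emp21, emp1. The first manager that appears in both chains is emp21.

emp21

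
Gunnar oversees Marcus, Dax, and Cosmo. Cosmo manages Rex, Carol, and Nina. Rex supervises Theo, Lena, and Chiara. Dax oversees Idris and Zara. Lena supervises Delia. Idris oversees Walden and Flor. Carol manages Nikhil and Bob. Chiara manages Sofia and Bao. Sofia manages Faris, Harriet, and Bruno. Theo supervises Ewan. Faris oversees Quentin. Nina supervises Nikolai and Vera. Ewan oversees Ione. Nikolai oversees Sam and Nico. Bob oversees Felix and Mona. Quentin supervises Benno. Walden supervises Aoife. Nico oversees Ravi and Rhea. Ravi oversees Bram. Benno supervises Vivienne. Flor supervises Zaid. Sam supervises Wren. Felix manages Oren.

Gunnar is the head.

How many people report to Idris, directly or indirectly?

4

Idris directly manages Walden, Flor. Under Walden: Aoife (1). Under Flor: Zaid (1). So Idris's organization is 2 direct reports plus everyone under them: 2 + 2 = 4.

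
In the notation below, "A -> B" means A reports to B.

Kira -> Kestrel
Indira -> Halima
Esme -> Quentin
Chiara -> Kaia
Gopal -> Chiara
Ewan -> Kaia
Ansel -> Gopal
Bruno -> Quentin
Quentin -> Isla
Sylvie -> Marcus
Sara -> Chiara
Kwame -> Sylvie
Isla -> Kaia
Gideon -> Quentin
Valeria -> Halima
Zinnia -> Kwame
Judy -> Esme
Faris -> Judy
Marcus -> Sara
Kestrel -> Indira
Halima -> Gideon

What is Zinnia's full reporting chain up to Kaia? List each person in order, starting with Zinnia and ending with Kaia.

Zinnia reports to Kwame. Kwame reports to Sylvie. Sylvie reports to Marcus. Marcus reports to Sara. Sara reports to Chiara. Chiara reports to Kaia. Kaia is at the top.

Zinnia -> Kwame -> Sylvie -> Marcus -> Sara -> Chiara -> Kaia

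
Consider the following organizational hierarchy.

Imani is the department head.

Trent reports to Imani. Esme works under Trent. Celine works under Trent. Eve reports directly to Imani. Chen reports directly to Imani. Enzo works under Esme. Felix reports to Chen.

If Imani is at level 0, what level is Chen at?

1

Chain from Chen up to Imani: Chen → Imani. That is 1 step up, so Chen is 1 level below Imani.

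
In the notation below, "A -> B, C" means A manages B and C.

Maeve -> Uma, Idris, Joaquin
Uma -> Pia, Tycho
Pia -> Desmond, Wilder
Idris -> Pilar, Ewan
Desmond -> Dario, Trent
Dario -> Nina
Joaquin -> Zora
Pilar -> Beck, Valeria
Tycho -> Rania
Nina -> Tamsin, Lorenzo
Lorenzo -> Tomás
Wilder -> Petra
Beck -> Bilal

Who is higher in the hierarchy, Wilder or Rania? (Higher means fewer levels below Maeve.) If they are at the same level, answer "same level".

same level

Both Wilder and Rania are 3 levels below Maeve.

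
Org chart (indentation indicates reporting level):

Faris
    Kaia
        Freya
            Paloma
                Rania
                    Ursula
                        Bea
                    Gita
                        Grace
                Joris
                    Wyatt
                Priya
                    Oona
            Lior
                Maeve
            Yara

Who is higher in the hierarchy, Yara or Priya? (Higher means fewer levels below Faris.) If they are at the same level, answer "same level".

Yara is 3 levels below Faris; Priya is 4. Yara is higher.

Yara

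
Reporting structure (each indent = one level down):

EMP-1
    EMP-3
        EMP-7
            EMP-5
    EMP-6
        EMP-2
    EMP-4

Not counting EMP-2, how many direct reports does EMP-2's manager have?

0

EMP-2 reports to EMP-6, and EMP-6 has no other direct reports. EMP-2 has 0 peers.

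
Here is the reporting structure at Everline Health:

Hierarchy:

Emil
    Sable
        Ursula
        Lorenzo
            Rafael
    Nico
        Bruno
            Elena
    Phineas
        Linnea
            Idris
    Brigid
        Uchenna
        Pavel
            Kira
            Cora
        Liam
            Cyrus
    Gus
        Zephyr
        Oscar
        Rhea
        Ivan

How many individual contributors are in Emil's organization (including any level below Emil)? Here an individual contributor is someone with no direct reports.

The people in Emil's organization with no one reporting to them are Ivan, Rhea, Oscar, Zephyr, Cyrus, Cora, Kira, Uchenna, Idris, Elena, Rafael, Ursula. That is 12.

12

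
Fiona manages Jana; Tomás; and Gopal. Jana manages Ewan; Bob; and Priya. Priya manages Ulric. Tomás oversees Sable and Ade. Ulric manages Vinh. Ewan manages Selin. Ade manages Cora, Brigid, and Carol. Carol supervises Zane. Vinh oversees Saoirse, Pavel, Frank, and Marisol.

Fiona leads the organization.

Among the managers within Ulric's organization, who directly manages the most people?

Direct-report counts within Ulric's organization: Ulric has 1; Vinh has 4. The largest is 4, held by Vinh.

Vinh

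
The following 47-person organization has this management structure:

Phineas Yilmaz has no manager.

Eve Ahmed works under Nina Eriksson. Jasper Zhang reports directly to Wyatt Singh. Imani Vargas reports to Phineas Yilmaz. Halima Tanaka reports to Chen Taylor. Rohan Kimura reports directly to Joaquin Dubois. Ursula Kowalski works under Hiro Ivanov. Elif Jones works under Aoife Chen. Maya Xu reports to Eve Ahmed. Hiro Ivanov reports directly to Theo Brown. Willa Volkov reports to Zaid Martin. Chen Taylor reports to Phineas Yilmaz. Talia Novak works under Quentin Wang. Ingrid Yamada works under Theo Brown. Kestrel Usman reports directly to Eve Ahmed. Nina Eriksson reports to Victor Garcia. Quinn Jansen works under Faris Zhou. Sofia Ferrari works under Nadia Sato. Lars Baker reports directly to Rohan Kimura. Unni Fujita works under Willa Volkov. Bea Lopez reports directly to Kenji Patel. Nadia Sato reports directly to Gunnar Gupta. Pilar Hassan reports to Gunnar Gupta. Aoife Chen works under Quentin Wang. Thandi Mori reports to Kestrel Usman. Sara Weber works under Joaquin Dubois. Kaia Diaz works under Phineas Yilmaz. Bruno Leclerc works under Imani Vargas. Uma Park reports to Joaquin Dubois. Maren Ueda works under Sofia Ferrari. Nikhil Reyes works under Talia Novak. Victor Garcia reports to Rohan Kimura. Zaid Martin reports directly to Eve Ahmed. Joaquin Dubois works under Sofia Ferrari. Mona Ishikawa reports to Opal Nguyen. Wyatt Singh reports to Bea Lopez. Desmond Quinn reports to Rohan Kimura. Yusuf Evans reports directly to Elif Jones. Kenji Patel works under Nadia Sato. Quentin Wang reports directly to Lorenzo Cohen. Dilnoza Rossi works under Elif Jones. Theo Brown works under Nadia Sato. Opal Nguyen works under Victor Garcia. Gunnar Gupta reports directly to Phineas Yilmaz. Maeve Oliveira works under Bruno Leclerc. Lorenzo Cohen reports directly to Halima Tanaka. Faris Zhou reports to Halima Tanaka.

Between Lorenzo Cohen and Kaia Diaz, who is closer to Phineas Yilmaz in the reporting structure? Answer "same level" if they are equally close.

Lorenzo Cohen is 3 levels below Phineas Yilmaz; Kaia Diaz is 1. Kaia Diaz is higher.

Kaia Diaz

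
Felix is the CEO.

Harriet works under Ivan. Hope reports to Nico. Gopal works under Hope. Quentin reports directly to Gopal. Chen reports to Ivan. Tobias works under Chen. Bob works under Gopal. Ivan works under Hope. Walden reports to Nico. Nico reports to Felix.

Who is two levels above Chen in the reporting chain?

Hope

Chen reports to Ivan, and Ivan reports to Hope. So Chen's skip-level manager is Hope.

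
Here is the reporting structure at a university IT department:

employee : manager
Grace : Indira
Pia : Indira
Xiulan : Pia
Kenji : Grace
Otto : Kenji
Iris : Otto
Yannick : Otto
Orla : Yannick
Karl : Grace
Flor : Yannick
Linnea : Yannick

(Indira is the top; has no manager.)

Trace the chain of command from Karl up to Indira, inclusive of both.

Karl reports to Grace. Grace reports to Indira. Indira is at the top.

Karl -> Grace -> Indira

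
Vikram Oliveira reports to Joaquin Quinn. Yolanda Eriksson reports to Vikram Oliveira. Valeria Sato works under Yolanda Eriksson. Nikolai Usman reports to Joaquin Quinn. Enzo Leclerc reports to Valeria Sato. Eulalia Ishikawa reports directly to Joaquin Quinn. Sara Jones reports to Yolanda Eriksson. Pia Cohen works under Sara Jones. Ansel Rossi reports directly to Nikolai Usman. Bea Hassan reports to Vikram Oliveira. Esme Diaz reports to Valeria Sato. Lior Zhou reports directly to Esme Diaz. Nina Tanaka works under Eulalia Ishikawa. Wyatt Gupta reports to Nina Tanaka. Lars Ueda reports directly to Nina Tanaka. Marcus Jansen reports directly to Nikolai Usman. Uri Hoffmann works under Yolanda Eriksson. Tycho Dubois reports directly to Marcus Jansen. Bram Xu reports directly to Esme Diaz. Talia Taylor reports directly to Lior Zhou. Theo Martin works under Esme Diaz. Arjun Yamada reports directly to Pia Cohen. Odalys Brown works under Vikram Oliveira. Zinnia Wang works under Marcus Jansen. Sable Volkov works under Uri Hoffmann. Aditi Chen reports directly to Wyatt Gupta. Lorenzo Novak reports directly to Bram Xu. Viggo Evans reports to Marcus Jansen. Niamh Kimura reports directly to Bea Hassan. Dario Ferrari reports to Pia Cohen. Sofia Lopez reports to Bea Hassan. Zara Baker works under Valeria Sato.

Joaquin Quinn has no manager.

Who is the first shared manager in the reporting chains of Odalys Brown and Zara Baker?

Odalys Brown's chain of managers is Vikram Oliveira, Joaquin Quinn. Zara Baker's chain of managers is Valeria Sato, Yolanda Eriksson, Vikram Oliveira, Joaquin Quinn. The first manager that appears in both chains is Vikram Oliveira.

Vikram Oliveira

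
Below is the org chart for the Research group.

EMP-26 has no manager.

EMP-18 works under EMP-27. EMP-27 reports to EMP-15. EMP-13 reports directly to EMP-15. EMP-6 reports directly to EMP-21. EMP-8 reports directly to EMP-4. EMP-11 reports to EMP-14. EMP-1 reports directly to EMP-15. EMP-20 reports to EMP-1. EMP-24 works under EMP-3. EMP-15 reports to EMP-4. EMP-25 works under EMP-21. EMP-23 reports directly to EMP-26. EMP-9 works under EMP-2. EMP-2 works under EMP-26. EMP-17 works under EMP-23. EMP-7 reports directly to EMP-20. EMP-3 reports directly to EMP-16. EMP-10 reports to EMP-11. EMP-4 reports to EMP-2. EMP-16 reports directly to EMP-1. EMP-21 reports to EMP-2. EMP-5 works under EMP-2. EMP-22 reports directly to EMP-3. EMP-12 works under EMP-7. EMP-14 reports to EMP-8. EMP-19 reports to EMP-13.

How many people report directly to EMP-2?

EMP-2 directly manages EMP-4, EMP-21, EMP-9, EMP-5. That is 4 direct reports.

4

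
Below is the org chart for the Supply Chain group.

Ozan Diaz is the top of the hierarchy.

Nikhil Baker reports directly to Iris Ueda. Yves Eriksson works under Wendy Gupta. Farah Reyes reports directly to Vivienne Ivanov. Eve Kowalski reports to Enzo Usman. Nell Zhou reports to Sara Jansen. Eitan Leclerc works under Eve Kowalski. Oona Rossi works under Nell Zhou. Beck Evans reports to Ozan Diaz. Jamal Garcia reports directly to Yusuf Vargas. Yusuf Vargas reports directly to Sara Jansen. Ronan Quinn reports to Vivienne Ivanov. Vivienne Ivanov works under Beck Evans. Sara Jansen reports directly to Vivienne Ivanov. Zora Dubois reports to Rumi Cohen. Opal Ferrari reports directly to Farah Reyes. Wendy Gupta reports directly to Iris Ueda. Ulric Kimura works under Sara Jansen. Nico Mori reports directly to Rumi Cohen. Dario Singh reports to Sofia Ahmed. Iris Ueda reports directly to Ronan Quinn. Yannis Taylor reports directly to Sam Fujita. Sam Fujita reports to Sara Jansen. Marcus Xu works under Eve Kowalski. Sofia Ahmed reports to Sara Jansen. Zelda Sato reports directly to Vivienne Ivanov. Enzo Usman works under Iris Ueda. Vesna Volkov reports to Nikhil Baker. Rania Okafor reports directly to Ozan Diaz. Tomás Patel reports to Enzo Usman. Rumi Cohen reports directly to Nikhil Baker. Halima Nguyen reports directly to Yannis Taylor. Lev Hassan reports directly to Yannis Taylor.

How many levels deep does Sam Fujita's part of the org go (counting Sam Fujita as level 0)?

2

The longest chain under Sam Fujita runs Sam Fujita → Yannis Taylor → Halima Nguyen, which is 2 levels below Sam Fujita.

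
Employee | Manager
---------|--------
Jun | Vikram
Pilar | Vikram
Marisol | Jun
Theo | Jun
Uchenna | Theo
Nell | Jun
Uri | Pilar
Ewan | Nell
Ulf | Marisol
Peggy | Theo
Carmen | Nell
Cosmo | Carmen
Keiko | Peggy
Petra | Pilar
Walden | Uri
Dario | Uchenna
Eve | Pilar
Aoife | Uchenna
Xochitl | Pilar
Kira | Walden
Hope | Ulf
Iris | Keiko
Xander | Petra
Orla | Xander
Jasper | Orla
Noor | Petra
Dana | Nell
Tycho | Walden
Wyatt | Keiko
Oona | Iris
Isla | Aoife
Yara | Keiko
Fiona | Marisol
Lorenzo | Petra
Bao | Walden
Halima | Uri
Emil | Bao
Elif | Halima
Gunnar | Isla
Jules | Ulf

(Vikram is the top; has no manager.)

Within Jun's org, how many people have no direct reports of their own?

The people in Jun's organization with no one reporting to them are Dana, Cosmo, Ewan, Yara, Wyatt, Oona, Gunnar, Dario, Fiona, Jules, Hope. That is 11.

11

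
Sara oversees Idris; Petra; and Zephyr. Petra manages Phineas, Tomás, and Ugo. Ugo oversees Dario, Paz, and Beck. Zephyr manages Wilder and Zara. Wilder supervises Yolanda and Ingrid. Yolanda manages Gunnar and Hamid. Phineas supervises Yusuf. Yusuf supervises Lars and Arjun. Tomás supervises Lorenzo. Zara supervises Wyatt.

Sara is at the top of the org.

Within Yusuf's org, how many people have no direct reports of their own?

2

The people in Yusuf's organization with no one reporting to them are Lars, Arjun. That is 2.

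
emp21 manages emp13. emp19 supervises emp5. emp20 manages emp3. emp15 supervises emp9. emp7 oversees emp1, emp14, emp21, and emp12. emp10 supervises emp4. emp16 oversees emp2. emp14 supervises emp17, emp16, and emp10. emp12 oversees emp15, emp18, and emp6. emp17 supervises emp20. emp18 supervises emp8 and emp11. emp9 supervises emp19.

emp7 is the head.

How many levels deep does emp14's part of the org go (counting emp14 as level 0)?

3

The longest chain under emp14 runs emp14 → emp17 → emp20 → emp3, which is 3 levels below emp14.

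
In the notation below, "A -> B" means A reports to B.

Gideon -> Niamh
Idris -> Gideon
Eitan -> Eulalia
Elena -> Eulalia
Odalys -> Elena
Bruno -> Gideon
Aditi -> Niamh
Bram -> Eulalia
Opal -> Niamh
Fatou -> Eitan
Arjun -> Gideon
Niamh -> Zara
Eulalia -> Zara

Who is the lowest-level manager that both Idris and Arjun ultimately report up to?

Gideon

Idris's chain of managers is Gideon, Niamh, Zara. Arjun's chain of managers is Gideon, Niamh, Zara. The first manager that appears in both chains is Gideon.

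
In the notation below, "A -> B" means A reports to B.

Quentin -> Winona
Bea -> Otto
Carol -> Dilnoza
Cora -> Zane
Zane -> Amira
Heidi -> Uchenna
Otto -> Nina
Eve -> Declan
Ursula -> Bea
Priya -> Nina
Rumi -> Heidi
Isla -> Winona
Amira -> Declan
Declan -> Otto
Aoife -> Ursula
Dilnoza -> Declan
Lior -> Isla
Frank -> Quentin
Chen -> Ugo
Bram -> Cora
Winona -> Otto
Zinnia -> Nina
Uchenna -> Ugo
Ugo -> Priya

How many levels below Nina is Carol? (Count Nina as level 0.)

Chain from Carol up to Nina: Carol → Dilnoza → Declan → Otto → Nina. That is 4 steps up, so Carol is 4 levels below Nina.

4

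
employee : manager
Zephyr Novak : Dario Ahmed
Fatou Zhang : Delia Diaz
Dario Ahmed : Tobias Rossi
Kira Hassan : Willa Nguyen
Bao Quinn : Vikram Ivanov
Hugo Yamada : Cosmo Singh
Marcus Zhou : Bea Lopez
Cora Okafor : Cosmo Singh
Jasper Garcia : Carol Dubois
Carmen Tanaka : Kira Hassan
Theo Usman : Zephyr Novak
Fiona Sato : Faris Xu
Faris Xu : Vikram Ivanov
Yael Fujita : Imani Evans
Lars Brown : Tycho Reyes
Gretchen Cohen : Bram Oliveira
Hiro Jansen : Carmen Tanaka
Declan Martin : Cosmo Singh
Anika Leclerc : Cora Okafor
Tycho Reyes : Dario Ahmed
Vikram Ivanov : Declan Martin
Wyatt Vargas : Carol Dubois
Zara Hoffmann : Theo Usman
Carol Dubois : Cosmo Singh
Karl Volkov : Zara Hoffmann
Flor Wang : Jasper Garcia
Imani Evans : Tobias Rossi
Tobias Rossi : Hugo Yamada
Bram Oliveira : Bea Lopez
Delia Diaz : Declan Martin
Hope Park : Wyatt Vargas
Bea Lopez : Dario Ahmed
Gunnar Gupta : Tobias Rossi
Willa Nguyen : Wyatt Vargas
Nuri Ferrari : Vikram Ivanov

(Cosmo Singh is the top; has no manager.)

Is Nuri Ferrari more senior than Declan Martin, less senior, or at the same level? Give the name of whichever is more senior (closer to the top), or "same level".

Declan Martin

Nuri Ferrari is 3 levels below Cosmo Singh; Declan Martin is 1. Declan Martin is higher.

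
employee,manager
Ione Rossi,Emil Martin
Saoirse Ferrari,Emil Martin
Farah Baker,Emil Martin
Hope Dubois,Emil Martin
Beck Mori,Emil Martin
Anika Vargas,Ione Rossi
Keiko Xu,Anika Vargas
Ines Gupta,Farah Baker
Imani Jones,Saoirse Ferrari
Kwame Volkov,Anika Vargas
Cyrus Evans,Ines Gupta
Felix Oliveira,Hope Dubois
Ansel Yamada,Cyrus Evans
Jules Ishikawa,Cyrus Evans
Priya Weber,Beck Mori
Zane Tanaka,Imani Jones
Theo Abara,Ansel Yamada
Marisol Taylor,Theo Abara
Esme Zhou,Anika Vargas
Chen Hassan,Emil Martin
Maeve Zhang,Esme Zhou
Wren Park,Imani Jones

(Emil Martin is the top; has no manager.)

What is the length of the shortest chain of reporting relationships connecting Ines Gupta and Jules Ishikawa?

Jules Ishikawa is in Ines Gupta's organization: the chain from Jules Ishikawa up to Ines Gupta is Jules Ishikawa → Cyrus Evans → Ines Gupta, which is 2 links.

2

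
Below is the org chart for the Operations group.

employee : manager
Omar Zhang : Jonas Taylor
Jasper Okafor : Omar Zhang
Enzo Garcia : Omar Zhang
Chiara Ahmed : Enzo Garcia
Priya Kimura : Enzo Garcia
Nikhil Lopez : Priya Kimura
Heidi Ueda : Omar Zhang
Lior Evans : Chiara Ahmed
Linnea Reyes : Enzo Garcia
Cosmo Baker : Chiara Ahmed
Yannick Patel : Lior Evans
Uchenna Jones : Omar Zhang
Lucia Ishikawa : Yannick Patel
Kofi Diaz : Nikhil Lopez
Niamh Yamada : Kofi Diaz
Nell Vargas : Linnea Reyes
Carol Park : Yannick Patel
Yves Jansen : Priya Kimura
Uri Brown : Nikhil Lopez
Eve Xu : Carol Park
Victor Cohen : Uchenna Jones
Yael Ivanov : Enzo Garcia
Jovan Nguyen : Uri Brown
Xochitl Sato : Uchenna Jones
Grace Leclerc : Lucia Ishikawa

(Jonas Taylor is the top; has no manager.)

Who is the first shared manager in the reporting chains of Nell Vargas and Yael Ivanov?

Enzo Garcia

Nell Vargas's chain of managers is Linnea Reyes, Enzo Garcia, Omar Zhang, Jonas Taylor. Yael Ivanov's chain of managers is Enzo Garcia, Omar Zhang, Jonas Taylor. The first manager that appears in both chains is Enzo Garcia.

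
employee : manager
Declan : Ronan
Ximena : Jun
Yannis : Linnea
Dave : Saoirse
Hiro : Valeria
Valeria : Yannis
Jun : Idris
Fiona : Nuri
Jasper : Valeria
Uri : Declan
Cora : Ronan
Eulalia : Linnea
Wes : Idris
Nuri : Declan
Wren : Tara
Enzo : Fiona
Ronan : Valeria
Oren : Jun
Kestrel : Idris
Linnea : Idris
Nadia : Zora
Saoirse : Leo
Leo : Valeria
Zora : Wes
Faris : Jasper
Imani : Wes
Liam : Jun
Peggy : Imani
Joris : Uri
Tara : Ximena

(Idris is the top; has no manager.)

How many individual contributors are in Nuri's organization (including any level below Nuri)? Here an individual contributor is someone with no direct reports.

1

The only person in Nuri's organization with no one reporting to them is Enzo. That is 1.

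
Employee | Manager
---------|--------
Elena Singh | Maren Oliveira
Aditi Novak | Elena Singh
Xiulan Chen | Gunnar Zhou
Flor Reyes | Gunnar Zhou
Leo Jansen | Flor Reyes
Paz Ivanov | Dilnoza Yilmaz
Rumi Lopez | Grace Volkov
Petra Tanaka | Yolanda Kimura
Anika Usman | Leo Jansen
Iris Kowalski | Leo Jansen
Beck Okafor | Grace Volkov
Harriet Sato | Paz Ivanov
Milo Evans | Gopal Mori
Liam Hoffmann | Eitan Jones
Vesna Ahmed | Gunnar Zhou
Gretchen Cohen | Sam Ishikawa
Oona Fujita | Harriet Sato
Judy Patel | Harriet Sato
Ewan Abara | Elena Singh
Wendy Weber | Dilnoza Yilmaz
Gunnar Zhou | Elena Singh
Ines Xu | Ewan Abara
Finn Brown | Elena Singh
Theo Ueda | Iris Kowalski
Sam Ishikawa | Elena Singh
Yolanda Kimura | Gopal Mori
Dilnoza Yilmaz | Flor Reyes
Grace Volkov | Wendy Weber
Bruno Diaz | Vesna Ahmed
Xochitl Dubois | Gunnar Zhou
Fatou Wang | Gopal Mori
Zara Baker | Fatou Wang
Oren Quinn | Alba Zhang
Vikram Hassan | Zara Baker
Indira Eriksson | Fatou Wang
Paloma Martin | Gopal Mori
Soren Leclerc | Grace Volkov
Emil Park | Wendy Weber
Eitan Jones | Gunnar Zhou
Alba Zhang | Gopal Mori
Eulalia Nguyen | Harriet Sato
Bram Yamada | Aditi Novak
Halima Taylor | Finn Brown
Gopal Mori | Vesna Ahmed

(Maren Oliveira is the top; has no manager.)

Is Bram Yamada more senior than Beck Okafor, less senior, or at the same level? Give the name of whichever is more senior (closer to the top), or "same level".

Bram Yamada is 3 levels below Maren Oliveira; Beck Okafor is 7. Bram Yamada is higher.

Bram Yamada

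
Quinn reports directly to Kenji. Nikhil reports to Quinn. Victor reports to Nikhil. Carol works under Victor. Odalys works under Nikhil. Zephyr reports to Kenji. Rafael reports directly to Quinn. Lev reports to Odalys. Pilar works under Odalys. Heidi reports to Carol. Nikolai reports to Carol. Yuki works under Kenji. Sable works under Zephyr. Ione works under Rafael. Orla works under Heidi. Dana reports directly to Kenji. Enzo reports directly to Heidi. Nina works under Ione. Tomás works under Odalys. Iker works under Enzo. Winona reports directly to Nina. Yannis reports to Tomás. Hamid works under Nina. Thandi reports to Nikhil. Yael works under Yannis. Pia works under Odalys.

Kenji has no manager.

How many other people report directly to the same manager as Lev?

Lev reports to Odalys. Odalys's other direct reports are Pilar, Tomás, Pia — 3 peers.

3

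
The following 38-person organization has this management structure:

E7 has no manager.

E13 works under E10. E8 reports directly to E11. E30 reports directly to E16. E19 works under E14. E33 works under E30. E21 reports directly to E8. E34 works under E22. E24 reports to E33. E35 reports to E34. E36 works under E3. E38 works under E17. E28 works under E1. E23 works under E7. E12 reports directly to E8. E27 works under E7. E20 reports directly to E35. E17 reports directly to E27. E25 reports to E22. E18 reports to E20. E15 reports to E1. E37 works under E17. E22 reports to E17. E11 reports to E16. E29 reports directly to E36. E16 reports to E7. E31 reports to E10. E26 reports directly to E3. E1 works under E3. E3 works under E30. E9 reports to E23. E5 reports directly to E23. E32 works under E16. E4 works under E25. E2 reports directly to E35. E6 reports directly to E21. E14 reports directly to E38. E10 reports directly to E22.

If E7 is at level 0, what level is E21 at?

4

Chain from E21 up to E7: E21 → E8 → E11 → E16 → E7. That is 4 steps up, so E21 is 4 levels below E7.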